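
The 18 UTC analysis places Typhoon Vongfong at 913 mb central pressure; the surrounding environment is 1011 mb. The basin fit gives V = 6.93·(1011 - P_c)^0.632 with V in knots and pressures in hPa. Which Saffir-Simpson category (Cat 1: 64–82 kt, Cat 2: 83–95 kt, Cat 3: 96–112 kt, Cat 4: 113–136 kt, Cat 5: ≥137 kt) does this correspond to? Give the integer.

4

ΔP = 1011 − 913 = 98 mb.
V ≈ 6.93 × 98^0.632 = 6.93 × 18.13 ≈ 126 kt.
126 kt falls in the Category 4 band.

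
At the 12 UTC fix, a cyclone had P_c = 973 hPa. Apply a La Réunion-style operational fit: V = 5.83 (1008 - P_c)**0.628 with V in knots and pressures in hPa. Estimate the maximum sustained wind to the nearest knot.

54 kt

ΔP = 1008 − 973 = 35 hPa.
35^0.628 ≈ 9.326.
V ≈ 5.83 × 9.326 ≈ 54.4 kt.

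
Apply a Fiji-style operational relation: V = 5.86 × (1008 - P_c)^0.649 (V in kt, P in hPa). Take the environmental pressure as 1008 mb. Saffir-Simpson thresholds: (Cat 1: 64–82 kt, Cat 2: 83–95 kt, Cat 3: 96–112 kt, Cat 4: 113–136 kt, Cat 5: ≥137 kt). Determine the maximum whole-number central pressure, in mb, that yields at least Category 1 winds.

Category 1 begins at V = 64 kt.
Required ΔP = (64/5.86)^(1/0.649) = 10.922^1.541 ≈ 39.79 mb.
P_c ≤ 1008 − 39.79 = 968.21, so the highest integer P_c is 968 mb.

968 mb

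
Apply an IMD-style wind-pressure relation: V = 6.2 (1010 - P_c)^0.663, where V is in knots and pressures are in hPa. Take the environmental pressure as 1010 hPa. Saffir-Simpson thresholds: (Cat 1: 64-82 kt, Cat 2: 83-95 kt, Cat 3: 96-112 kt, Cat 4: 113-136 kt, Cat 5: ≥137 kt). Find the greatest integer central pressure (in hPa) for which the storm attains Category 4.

Category 4 begins at V = 113 kt.
Required ΔP = (113/6.2)^(1/0.663) = 18.226^1.508 ≈ 79.71 hPa.
P_c ≤ 1010 − 79.71 = 930.29, so the highest integer P_c is 930 hPa.

930 hPa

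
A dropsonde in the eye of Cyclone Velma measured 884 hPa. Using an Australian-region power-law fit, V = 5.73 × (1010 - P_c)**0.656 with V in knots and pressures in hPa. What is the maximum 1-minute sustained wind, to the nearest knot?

137 kt

ΔP = 1010 − 884 = 126 hPa.
126^0.656 ≈ 23.869.
V ≈ 5.73 × 23.869 ≈ 136.8 kt.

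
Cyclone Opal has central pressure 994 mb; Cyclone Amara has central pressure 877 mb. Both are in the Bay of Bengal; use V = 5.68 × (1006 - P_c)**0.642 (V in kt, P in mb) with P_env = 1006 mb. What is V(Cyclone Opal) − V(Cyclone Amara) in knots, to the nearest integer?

-101 kt

Cyclone Opal: ΔP = 12; V ≈ 5.68 × 12^0.642 ≈ 28.00 kt.
Cyclone Amara: ΔP = 129; V ≈ 5.68 × 129^0.642 ≈ 128.63 kt.
Difference ≈ 28.00 − 128.63 = -100.63 → -101 kt.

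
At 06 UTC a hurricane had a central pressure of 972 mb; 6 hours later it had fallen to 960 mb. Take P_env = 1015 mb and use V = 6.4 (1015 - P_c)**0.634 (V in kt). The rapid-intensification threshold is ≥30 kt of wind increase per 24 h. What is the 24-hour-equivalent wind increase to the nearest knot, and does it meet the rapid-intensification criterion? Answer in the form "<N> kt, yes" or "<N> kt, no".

V₁: ΔP = 43, V ≈ 6.4 × 43^0.634 ≈ 69.47 kt.
V₂: ΔP = 55, V ≈ 6.4 × 55^0.634 ≈ 81.20 kt.
ΔV over 6 h = 11.73 kt → 24 h equivalent = 11.73 × 24/6 ≈ 46.92 kt.
47 kt ≥ 30 kt ⇒ rapid intensification.

47 kt, yes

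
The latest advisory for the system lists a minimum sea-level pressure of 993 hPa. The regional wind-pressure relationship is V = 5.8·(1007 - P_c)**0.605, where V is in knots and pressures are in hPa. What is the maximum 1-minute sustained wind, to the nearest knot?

29 kt

ΔP = 1007 − 993 = 14 hPa.
14^0.605 ≈ 4.936.
V ≈ 5.8 × 4.936 ≈ 28.6 kt.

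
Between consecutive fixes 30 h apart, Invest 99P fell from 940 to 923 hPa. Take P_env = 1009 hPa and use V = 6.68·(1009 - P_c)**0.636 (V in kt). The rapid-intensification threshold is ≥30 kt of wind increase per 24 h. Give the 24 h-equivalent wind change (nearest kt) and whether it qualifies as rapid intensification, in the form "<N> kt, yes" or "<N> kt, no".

V₁: ΔP = 69, V ≈ 6.68 × 69^0.636 ≈ 98.69 kt.
V₂: ΔP = 86, V ≈ 6.68 × 86^0.636 ≈ 113.53 kt.
ΔV over 30 h = 14.84 kt → 24 h equivalent = 14.84 × 24/30 ≈ 11.87 kt.
12 kt < 30 kt ⇒ not rapid intensification.

12 kt, no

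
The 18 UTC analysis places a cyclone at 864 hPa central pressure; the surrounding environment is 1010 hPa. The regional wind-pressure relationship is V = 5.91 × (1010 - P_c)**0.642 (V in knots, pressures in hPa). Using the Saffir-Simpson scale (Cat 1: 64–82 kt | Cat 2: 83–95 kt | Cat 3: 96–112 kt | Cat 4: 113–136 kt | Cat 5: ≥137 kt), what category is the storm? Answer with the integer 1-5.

ΔP = 1010 − 864 = 146 hPa.
V ≈ 5.91 × 146^0.642 = 5.91 × 24.52 ≈ 145 kt.
145 kt falls in the Category 5 band.

5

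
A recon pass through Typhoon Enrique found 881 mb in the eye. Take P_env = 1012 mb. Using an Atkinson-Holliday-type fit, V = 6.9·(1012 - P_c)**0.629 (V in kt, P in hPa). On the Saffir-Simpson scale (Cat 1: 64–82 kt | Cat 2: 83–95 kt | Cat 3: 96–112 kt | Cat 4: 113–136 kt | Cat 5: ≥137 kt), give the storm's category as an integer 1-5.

ΔP = 1012 − 881 = 131 mb.
V ≈ 6.9 × 131^0.629 = 6.9 × 21.47 ≈ 148 kt.
148 kt falls in the Category 5 band.

5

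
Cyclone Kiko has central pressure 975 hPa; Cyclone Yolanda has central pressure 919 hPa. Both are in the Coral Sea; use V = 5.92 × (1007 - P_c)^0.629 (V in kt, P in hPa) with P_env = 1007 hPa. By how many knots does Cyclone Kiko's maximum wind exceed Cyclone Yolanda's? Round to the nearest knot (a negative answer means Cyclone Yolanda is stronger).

-47 kt

Cyclone Kiko: ΔP = 32; V ≈ 5.92 × 32^0.629 ≈ 52.37 kt.
Cyclone Yolanda: ΔP = 88; V ≈ 5.92 × 88^0.629 ≈ 98.95 kt.
Difference ≈ 52.37 − 98.95 = -46.58 → -47 kt.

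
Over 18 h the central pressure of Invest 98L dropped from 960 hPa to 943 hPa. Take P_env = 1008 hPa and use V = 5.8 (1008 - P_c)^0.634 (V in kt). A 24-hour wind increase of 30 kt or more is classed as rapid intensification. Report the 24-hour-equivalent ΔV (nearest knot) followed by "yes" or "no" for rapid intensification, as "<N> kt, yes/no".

19 kt, no

V₁: ΔP = 48, V ≈ 5.8 × 48^0.634 ≈ 67.50 kt.
V₂: ΔP = 65, V ≈ 5.8 × 65^0.634 ≈ 81.81 kt.
ΔV over 18 h = 14.31 kt → 24 h equivalent = 14.31 × 24/18 ≈ 19.08 kt.
19 kt < 30 kt ⇒ not rapid intensification.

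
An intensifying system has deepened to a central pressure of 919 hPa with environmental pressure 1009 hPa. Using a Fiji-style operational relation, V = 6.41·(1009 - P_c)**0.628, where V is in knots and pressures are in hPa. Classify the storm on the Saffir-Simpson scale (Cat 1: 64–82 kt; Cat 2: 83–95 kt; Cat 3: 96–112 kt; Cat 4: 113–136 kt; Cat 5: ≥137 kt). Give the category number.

ΔP = 1009 − 919 = 90 hPa.
V ≈ 6.41 × 90^0.628 = 6.41 × 16.88 ≈ 108 kt.
108 kt falls in the Category 3 band.

3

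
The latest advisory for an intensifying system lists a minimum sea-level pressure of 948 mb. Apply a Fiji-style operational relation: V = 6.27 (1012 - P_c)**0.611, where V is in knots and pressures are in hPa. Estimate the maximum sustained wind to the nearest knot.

80 kt

ΔP = 1012 − 948 = 64 mb.
64^0.611 ≈ 12.693.
V ≈ 6.27 × 12.693 ≈ 79.6 kt.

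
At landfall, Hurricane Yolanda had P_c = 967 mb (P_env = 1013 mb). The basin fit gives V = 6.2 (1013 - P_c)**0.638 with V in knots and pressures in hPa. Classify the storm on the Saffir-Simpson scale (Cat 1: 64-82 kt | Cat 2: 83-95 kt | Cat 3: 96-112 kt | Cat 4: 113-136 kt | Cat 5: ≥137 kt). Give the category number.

ΔP = 1013 − 967 = 46 mb.
V ≈ 6.2 × 46^0.638 = 6.2 × 11.50 ≈ 71 kt.
71 kt falls in the Category 1 band.

1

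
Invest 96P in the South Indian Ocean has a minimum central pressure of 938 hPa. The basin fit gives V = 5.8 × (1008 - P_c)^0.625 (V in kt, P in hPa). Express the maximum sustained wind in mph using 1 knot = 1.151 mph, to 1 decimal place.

95.0 mph

ΔP = 1008 − 938 = 70 hPa.
V ≈ 5.8 × 70^0.625 = 5.8 × 14.229 ≈ 82.530 kt.
82.530 × 1.151 ≈ 94.99 mph → 95.0 mph.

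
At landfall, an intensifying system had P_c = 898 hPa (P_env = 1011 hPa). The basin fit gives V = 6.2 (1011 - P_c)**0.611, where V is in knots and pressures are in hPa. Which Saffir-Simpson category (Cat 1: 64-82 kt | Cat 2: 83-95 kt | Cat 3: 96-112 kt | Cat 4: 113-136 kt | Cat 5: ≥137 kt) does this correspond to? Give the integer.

ΔP = 1011 − 898 = 113 hPa.
V ≈ 6.2 × 113^0.611 = 6.2 × 17.97 ≈ 111 kt.
111 kt falls in the Category 3 band.

3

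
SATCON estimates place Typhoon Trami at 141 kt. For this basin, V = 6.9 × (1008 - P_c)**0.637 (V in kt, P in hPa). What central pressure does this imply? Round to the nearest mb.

ΔP = (V / 6.9)^(1/0.637) = (141/6.9)^1.570.
141/6.9 = 20.435; 20.435^1.570 ≈ 114.05 mb.
P_c = 1008 − 114.05 = 893.95 ≈ 894 mb.

894 mb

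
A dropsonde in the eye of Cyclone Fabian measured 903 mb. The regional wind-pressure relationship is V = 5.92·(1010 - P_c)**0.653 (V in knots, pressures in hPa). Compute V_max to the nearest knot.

ΔP = 1010 − 903 = 107 mb.
107^0.653 ≈ 21.144.
V ≈ 5.92 × 21.144 ≈ 125.2 kt.

125 kt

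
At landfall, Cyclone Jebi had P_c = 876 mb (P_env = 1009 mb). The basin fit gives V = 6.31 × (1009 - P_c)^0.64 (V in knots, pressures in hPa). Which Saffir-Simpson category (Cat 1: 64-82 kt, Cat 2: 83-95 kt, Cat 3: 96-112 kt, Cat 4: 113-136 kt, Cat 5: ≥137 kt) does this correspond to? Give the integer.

5

ΔP = 1009 − 876 = 133 mb.
V ≈ 6.31 × 133^0.64 = 6.31 × 22.87 ≈ 144 kt.
144 kt falls in the Category 5 band.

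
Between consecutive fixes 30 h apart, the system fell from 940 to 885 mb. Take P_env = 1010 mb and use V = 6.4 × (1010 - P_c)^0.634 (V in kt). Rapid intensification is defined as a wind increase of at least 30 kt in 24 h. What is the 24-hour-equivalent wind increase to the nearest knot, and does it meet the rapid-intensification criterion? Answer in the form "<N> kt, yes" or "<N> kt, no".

34 kt, yes

V₁: ΔP = 70, V ≈ 6.4 × 70^0.634 ≈ 94.62 kt.
V₂: ΔP = 125, V ≈ 6.4 × 125^0.634 ≈ 136.65 kt.
ΔV over 30 h = 42.03 kt → 24 h equivalent = 42.03 × 24/30 ≈ 33.62 kt.
34 kt ≥ 30 kt ⇒ rapid intensification.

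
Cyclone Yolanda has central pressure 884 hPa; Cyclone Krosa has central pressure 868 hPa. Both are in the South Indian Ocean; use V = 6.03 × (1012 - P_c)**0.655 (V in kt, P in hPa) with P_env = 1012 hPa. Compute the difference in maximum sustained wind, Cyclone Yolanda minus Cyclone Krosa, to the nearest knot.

-12 kt

Cyclone Yolanda: ΔP = 128; V ≈ 6.03 × 128^0.655 ≈ 144.72 kt.
Cyclone Krosa: ΔP = 144; V ≈ 6.03 × 144^0.655 ≈ 156.33 kt.
Difference ≈ 144.72 − 156.33 = -11.61 → -12 kt.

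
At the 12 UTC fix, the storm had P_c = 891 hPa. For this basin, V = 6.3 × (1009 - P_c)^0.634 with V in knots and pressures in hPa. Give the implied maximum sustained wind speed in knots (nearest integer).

130 kt

ΔP = 1009 − 891 = 118 hPa.
118^0.634 ≈ 20.586.
V ≈ 6.3 × 20.586 ≈ 129.7 kt.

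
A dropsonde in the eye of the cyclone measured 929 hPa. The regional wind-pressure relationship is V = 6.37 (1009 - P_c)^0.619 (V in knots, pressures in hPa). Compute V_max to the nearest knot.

ΔP = 1009 − 929 = 80 hPa.
80^0.619 ≈ 15.067.
V ≈ 6.37 × 15.067 ≈ 96.0 kt.

96 kt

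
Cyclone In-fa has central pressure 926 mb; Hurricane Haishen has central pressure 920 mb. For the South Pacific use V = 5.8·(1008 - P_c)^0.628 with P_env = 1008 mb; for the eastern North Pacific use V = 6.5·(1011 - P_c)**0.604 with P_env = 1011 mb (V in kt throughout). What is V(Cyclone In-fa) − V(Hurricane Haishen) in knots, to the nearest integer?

-7 kt

Cyclone In-fa: ΔP = 82; V ≈ 5.8 × 82^0.628 ≈ 92.32 kt.
Hurricane Haishen: ΔP = 91; V ≈ 6.5 × 91^0.604 ≈ 99.12 kt.
Difference ≈ 92.32 − 99.12 = -6.80 → -7 kt.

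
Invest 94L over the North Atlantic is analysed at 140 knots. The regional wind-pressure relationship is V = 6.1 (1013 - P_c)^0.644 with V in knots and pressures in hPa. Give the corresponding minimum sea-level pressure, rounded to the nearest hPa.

ΔP = (V / 6.1)^(1/0.644) = (140/6.1)^1.553.
140/6.1 = 22.951; 22.951^1.553 ≈ 129.73 hPa.
P_c = 1013 − 129.73 = 883.27 ≈ 883 hPa.

883 hPa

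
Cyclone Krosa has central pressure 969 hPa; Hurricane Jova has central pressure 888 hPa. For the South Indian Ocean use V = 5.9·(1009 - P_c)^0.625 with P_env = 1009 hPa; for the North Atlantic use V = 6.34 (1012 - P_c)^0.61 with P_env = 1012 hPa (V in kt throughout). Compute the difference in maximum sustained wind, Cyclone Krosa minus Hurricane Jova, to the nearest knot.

Cyclone Krosa: ΔP = 40; V ≈ 5.9 × 40^0.625 ≈ 59.18 kt.
Hurricane Jova: ΔP = 124; V ≈ 6.34 × 124^0.61 ≈ 119.97 kt.
Difference ≈ 59.18 − 119.97 = -60.79 → -61 kt.

-61 kt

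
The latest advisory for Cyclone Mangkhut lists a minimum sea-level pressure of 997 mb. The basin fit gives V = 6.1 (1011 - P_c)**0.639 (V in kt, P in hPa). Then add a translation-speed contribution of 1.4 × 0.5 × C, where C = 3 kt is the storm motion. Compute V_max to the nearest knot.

35 kt

ΔP = 1011 − 997 = 14 mb.
14^0.639 ≈ 5.400.
V ≈ 6.1 × 5.400 ≈ 32.9 kt.
Translation term: 1.4 × 0.5 × 3 = 2.1 kt.
Corrected V ≈ 35 kt → 35 kt.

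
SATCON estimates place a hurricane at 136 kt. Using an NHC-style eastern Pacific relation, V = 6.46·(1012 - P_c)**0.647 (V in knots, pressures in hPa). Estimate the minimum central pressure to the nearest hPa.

ΔP = (V / 6.46)^(1/0.647) = (136/6.46)^1.546.
136/6.46 = 21.053; 21.053^1.546 ≈ 110.99 hPa.
P_c = 1012 − 110.99 = 901.01 ≈ 901 hPa.

901 hPa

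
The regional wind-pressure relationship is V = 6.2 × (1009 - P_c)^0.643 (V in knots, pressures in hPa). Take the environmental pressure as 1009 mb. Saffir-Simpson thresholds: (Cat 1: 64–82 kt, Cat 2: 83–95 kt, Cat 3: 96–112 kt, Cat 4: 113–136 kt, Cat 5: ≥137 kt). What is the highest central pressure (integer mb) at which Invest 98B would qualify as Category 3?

938 mb

Category 3 begins at V = 96 kt.
Required ΔP = (96/6.2)^(1/0.643) = 15.484^1.555 ≈ 70.88 mb.
P_c ≤ 1009 − 70.88 = 938.12, so the highest integer P_c is 938 mb.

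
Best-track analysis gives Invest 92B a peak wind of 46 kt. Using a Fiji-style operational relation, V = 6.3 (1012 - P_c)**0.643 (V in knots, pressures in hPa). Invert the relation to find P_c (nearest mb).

990 mb

ΔP = (V / 6.3)^(1/0.643) = (46/6.3)^1.555.
46/6.3 = 7.302; 7.302^1.555 ≈ 22.02 mb.
P_c = 1012 − 22.02 = 989.98 ≈ 990 mb.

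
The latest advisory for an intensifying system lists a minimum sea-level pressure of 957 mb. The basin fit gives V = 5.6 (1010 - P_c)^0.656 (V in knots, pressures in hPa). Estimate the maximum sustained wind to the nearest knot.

ΔP = 1010 − 957 = 53 mb.
53^0.656 ≈ 13.525.
V ≈ 5.6 × 13.525 ≈ 75.7 kt.

76 kt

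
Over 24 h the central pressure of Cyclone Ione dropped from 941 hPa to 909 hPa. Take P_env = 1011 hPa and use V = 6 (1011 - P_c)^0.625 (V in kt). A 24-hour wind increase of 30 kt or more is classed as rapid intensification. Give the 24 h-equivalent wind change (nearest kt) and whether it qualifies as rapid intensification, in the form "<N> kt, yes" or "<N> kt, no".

V₁: ΔP = 70, V ≈ 6 × 70^0.625 ≈ 85.38 kt.
V₂: ΔP = 102, V ≈ 6 × 102^0.625 ≈ 108.03 kt.
ΔV over 24 h = 22.65 kt → 24 h equivalent = 22.65 × 24/24 ≈ 22.65 kt.
23 kt < 30 kt ⇒ not rapid intensification.

23 kt, no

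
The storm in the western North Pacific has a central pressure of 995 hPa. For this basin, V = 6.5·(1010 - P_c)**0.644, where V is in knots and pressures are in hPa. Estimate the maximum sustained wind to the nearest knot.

37 kt

ΔP = 1010 − 995 = 15 hPa.
15^0.644 ≈ 5.720.
V ≈ 6.5 × 5.720 ≈ 37.2 kt.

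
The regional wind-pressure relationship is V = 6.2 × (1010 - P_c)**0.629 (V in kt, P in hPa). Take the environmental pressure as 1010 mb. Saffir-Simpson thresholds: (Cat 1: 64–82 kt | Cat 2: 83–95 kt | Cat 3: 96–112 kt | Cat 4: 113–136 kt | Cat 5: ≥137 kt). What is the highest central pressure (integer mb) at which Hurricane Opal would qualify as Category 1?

Category 1 begins at V = 64 kt.
Required ΔP = (64/6.2)^(1/0.629) = 10.323^1.590 ≈ 40.90 mb.
P_c ≤ 1010 − 40.90 = 969.10, so the highest integer P_c is 969 mb.

969 mb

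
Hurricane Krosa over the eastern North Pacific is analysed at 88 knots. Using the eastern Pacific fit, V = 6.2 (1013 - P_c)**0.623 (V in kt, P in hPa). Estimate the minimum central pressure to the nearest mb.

942 mb

ΔP = (V / 6.2)^(1/0.623) = (88/6.2)^1.605.
88/6.2 = 14.194; 14.194^1.605 ≈ 70.67 mb.
P_c = 1013 − 70.67 = 942.33 ≈ 942 mb.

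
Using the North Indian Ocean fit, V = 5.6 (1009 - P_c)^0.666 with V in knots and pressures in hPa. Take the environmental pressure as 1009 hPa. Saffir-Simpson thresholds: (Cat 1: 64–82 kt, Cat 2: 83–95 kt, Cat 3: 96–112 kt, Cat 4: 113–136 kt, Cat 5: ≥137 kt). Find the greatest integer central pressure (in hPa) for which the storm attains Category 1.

Category 1 begins at V = 64 kt.
Required ΔP = (64/5.6)^(1/0.666) = 11.429^1.502 ≈ 38.78 hPa.
P_c ≤ 1009 − 38.78 = 970.22, so the highest integer P_c is 970 hPa.

970 hPa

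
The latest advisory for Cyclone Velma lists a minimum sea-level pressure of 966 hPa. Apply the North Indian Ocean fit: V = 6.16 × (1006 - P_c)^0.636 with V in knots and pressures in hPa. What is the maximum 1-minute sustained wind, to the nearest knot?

64 kt

ΔP = 1006 − 966 = 40 hPa.
40^0.636 ≈ 10.445.
V ≈ 6.16 × 10.445 ≈ 64.3 kt.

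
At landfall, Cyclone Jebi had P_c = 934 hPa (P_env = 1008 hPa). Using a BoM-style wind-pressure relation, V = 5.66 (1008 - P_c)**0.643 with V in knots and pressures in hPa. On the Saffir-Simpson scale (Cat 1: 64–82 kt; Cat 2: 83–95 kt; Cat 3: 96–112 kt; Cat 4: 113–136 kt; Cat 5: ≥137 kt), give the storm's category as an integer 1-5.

ΔP = 1008 − 934 = 74 hPa.
V ≈ 5.66 × 74^0.643 = 5.66 × 15.92 ≈ 90 kt.
90 kt falls in the Category 2 band.

2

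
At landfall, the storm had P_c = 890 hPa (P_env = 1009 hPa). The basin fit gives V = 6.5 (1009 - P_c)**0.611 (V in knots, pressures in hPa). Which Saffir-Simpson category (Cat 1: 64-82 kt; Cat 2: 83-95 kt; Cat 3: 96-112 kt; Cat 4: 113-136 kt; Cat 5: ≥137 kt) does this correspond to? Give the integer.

ΔP = 1009 − 890 = 119 hPa.
V ≈ 6.5 × 119^0.611 = 6.5 × 18.54 ≈ 121 kt.
121 kt falls in the Category 4 band.

4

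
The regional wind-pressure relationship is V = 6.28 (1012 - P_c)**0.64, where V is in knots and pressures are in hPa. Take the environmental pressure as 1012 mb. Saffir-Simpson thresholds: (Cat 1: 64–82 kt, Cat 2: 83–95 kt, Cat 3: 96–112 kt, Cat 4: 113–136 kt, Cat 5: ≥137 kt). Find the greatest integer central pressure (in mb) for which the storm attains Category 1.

Category 1 begins at V = 64 kt.
Required ΔP = (64/6.28)^(1/0.64) = 10.191^1.562 ≈ 37.61 mb.
P_c ≤ 1012 − 37.61 = 974.39, so the highest integer P_c is 974 mb.

974 mb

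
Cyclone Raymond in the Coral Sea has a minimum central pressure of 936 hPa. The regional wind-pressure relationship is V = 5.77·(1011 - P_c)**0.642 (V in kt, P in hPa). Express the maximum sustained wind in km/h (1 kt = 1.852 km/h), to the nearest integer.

171 km/h

ΔP = 1011 − 936 = 75 hPa.
V ≈ 5.77 × 75^0.642 = 5.77 × 15.988 ≈ 92.250 kt.
92.250 × 1.852 ≈ 170.85 km/h → 171 km/h.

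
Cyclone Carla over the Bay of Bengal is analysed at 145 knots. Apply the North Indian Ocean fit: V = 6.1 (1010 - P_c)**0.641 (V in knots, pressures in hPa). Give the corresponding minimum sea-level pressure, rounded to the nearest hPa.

ΔP = (V / 6.1)^(1/0.641) = (145/6.1)^1.560.
145/6.1 = 23.770; 23.770^1.560 ≈ 140.19 hPa.
P_c = 1010 − 140.19 = 869.81 ≈ 870 hPa.

870 hPa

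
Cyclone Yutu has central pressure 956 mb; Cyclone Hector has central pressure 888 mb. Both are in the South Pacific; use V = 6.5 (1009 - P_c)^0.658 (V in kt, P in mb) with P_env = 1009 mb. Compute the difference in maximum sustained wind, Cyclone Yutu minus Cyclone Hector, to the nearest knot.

Cyclone Yutu: ΔP = 53; V ≈ 6.5 × 53^0.658 ≈ 88.61 kt.
Cyclone Hector: ΔP = 121; V ≈ 6.5 × 121^0.658 ≈ 152.54 kt.
Difference ≈ 88.61 − 152.54 = -63.93 → -64 kt.

-64 kt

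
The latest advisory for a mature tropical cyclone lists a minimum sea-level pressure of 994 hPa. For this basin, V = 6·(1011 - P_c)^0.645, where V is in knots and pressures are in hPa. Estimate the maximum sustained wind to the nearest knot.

37 kt

ΔP = 1011 − 994 = 17 hPa.
17^0.645 ≈ 6.218.
V ≈ 6 × 6.218 ≈ 37.3 kt.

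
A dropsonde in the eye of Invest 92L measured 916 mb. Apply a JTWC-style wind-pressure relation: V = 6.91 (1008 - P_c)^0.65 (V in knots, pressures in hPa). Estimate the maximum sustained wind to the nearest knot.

ΔP = 1008 − 916 = 92 mb.
92^0.65 ≈ 18.900.
V ≈ 6.91 × 18.900 ≈ 130.6 kt.

131 kt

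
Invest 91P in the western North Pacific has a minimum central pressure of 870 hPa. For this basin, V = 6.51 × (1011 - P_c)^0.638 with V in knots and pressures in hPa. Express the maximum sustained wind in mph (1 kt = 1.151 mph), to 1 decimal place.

176.1 mph

ΔP = 1011 − 870 = 141 hPa.
V ≈ 6.51 × 141^0.638 = 6.51 × 23.507 ≈ 153.032 kt.
153.032 × 1.151 ≈ 176.14 mph → 176.1 mph.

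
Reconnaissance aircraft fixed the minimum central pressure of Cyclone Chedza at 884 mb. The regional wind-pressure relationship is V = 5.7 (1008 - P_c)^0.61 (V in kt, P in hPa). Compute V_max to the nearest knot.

ΔP = 1008 − 884 = 124 mb.
124^0.61 ≈ 18.923.
V ≈ 5.7 × 18.923 ≈ 107.9 kt.

108 kt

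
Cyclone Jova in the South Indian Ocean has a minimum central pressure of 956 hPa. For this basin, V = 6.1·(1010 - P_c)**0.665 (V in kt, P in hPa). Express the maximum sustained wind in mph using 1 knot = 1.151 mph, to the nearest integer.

100 mph

ΔP = 1010 − 956 = 54 hPa.
V ≈ 6.1 × 54^0.665 = 6.1 × 14.192 ≈ 86.571 kt.
86.571 × 1.151 ≈ 99.64 mph → 100 mph.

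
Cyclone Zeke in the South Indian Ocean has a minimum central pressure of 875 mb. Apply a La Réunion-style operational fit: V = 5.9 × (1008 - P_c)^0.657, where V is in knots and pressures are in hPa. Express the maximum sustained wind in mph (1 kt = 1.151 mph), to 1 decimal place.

168.8 mph

ΔP = 1008 − 875 = 133 mb.
V ≈ 5.9 × 133^0.657 = 5.9 × 24.853 ≈ 146.630 kt.
146.630 × 1.151 ≈ 168.77 mph → 168.8 mph.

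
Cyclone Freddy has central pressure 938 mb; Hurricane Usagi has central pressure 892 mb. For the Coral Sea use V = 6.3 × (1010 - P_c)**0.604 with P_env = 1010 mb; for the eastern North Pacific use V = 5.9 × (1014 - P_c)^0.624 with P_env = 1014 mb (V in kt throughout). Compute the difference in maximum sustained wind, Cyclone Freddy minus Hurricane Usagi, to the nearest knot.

-35 kt

Cyclone Freddy: ΔP = 72; V ≈ 6.3 × 72^0.604 ≈ 83.40 kt.
Hurricane Usagi: ΔP = 122; V ≈ 5.9 × 122^0.624 ≈ 118.23 kt.
Difference ≈ 83.40 − 118.23 = -34.83 → -35 kt.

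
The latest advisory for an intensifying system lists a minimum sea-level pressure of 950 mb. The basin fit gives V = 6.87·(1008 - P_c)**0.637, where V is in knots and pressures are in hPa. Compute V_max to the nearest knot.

91 kt

ΔP = 1008 − 950 = 58 mb.
58^0.637 ≈ 13.283.
V ≈ 6.87 × 13.283 ≈ 91.3 kt.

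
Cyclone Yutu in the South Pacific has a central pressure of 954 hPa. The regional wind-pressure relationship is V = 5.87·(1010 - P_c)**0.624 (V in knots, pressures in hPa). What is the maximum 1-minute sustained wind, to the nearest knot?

ΔP = 1010 − 954 = 56 hPa.
56^0.624 ≈ 12.327.
V ≈ 5.87 × 12.327 ≈ 72.4 kt.

72 kt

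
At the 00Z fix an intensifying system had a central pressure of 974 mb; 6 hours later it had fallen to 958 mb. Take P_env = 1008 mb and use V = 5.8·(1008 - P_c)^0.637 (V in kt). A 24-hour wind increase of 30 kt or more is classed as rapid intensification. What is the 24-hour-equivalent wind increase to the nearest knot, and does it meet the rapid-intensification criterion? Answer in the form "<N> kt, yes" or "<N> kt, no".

61 kt, yes

V₁: ΔP = 34, V ≈ 5.8 × 34^0.637 ≈ 54.83 kt.
V₂: ΔP = 50, V ≈ 5.8 × 50^0.637 ≈ 70.09 kt.
ΔV over 6 h = 15.26 kt → 24 h equivalent = 15.26 × 24/6 ≈ 61.04 kt.
61 kt ≥ 30 kt ⇒ rapid intensification.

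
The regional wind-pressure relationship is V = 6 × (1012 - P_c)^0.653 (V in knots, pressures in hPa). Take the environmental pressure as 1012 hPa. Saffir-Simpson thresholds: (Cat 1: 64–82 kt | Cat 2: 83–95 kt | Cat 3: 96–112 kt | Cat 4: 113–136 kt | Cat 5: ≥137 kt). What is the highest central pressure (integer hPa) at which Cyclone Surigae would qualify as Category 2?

Category 2 begins at V = 83 kt.
Required ΔP = (83/6)^(1/0.653) = 13.833^1.531 ≈ 55.87 hPa.
P_c ≤ 1012 − 55.87 = 956.13, so the highest integer P_c is 956 hPa.

956 hPa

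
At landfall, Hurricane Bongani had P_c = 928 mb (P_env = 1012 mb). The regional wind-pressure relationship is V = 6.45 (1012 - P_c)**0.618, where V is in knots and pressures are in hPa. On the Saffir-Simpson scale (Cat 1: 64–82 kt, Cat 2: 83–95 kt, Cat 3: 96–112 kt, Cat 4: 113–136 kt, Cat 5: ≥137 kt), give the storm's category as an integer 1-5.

3

ΔP = 1012 − 928 = 84 mb.
V ≈ 6.45 × 84^0.618 = 6.45 × 15.46 ≈ 100 kt.
100 kt falls in the Category 3 band.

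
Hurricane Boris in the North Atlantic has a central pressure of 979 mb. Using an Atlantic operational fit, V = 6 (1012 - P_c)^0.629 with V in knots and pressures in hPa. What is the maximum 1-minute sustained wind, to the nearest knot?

ΔP = 1012 − 979 = 33 mb.
33^0.629 ≈ 9.019.
V ≈ 6 × 9.019 ≈ 54.1 kt.

54 kt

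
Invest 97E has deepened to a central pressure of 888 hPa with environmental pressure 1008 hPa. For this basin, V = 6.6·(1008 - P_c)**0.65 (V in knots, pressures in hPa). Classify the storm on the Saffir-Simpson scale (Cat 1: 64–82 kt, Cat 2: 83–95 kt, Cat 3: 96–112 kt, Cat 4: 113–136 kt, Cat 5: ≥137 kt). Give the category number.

5

ΔP = 1008 − 888 = 120 hPa.
V ≈ 6.6 × 120^0.65 = 6.6 × 22.46 ≈ 148 kt.
148 kt falls in the Category 5 band.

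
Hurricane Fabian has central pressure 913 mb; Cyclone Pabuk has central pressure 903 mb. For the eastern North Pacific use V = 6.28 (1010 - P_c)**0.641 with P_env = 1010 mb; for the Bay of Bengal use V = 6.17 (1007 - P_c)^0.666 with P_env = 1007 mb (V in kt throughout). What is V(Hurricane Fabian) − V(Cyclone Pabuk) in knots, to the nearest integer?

Hurricane Fabian: ΔP = 97; V ≈ 6.28 × 97^0.641 ≈ 117.89 kt.
Cyclone Pabuk: ΔP = 104; V ≈ 6.17 × 104^0.666 ≈ 136.03 kt.
Difference ≈ 117.89 − 136.03 = -18.14 → -18 kt.

-18 kt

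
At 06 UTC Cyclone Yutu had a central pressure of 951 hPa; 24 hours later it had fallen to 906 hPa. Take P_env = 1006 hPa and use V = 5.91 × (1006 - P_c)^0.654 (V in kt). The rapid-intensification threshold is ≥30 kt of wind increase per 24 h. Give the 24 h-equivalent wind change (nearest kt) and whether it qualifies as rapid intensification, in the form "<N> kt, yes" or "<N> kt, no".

39 kt, yes

V₁: ΔP = 55, V ≈ 5.91 × 55^0.654 ≈ 81.24 kt.
V₂: ΔP = 100, V ≈ 5.91 × 100^0.654 ≈ 120.11 kt.
ΔV over 24 h = 38.87 kt → 24 h equivalent = 38.87 × 24/24 ≈ 38.87 kt.
39 kt ≥ 30 kt ⇒ rapid intensification.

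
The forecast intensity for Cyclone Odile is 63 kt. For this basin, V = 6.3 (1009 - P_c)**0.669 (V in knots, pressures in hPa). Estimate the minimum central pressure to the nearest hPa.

ΔP = (V / 6.3)^(1/0.669) = (63/6.3)^1.495.
63/6.3 = 10.000; 10.000^1.495 ≈ 31.24 hPa.
P_c = 1009 − 31.24 = 977.76 ≈ 978 hPa.

978 hPa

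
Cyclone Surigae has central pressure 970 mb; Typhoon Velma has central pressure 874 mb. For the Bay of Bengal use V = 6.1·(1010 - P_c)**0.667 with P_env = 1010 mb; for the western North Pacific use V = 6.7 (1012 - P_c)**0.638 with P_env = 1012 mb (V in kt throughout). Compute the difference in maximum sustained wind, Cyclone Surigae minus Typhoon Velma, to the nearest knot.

-84 kt

Cyclone Surigae: ΔP = 40; V ≈ 6.1 × 40^0.667 ≈ 71.43 kt.
Typhoon Velma: ΔP = 138; V ≈ 6.7 × 138^0.638 ≈ 155.35 kt.
Difference ≈ 71.43 − 155.35 = -83.92 → -84 kt.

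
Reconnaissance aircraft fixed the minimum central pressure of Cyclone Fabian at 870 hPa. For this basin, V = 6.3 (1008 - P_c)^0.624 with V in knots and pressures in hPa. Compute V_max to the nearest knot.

ΔP = 1008 − 870 = 138 hPa.
138^0.624 ≈ 21.641.
V ≈ 6.3 × 21.641 ≈ 136.3 kt.

136 kt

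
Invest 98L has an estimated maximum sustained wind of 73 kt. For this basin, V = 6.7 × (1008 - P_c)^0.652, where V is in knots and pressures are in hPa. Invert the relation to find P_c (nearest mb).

969 mb

ΔP = (V / 6.7)^(1/0.652) = (73/6.7)^1.534.
73/6.7 = 10.896; 10.896^1.534 ≈ 38.98 mb.
P_c = 1008 − 38.98 = 969.02 ≈ 969 mb.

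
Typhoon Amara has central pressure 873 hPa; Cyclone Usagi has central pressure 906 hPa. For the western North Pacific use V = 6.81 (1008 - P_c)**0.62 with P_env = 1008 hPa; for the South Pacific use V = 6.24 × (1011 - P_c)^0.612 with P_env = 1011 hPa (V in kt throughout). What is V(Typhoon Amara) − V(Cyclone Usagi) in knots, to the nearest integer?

35 kt

Typhoon Amara: ΔP = 135; V ≈ 6.81 × 135^0.62 ≈ 142.55 kt.
Cyclone Usagi: ΔP = 105; V ≈ 6.24 × 105^0.612 ≈ 107.68 kt.
Difference ≈ 142.55 − 107.68 = 34.87 → 35 kt.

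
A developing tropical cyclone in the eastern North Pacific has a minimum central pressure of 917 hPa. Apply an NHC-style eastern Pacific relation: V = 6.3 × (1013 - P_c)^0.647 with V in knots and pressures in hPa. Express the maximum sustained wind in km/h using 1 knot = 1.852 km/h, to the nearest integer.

224 km/h

ΔP = 1013 − 917 = 96 hPa.
V ≈ 6.3 × 96^0.647 = 6.3 × 19.166 ≈ 120.745 kt.
120.745 × 1.852 ≈ 223.62 km/h → 224 km/h.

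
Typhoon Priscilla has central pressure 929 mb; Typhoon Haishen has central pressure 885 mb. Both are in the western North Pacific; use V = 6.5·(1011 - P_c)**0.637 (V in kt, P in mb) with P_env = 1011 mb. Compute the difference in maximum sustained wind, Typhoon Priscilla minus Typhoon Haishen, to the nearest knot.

-34 kt

Typhoon Priscilla: ΔP = 82; V ≈ 6.5 × 82^0.637 ≈ 107.65 kt.
Typhoon Haishen: ΔP = 126; V ≈ 6.5 × 126^0.637 ≈ 141.53 kt.
Difference ≈ 107.65 − 141.53 = -33.88 → -34 kt.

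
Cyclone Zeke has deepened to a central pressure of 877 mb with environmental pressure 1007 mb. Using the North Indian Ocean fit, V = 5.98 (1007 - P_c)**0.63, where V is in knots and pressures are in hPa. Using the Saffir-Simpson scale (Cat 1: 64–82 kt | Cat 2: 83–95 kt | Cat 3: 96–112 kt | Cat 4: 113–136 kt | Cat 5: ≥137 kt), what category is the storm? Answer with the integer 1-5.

ΔP = 1007 − 877 = 130 mb.
V ≈ 5.98 × 130^0.63 = 5.98 × 21.47 ≈ 128 kt.
128 kt falls in the Category 4 band.

4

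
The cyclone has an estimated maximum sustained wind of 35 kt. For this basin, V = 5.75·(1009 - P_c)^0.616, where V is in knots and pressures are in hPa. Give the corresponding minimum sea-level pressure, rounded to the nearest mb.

ΔP = (V / 5.75)^(1/0.616) = (35/5.75)^1.623.
35/5.75 = 6.087; 6.087^1.623 ≈ 18.77 mb.
P_c = 1009 − 18.77 = 990.23 ≈ 990 mb.

990 mb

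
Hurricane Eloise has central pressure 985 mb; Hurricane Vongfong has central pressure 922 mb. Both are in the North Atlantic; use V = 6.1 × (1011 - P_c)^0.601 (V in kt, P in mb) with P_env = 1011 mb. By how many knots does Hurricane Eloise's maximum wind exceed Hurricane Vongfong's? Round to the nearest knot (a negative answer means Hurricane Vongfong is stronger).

Hurricane Eloise: ΔP = 26; V ≈ 6.1 × 26^0.601 ≈ 43.22 kt.
Hurricane Vongfong: ΔP = 89; V ≈ 6.1 × 89^0.601 ≈ 90.56 kt.
Difference ≈ 43.22 − 90.56 = -47.34 → -47 kt.

-47 kt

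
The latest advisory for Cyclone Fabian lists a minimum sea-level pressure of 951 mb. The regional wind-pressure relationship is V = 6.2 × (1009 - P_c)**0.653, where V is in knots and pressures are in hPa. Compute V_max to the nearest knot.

ΔP = 1009 − 951 = 58 mb.
58^0.653 ≈ 14.175.
V ≈ 6.2 × 14.175 ≈ 87.9 kt.

88 kt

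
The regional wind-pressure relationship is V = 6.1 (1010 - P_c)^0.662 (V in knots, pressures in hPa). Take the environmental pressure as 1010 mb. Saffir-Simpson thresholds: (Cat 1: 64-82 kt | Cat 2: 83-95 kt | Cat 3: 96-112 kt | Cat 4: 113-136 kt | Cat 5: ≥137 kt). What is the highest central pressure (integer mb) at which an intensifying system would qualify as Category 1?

Category 1 begins at V = 64 kt.
Required ΔP = (64/6.1)^(1/0.662) = 10.492^1.511 ≈ 34.84 mb.
P_c ≤ 1010 − 34.84 = 975.16, so the highest integer P_c is 975 mb.

975 mb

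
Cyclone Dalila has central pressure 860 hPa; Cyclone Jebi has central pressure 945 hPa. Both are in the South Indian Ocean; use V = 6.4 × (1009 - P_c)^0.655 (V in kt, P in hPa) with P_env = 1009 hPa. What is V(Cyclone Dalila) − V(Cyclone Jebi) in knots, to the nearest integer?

Cyclone Dalila: ΔP = 149; V ≈ 6.4 × 149^0.655 ≈ 169.67 kt.
Cyclone Jebi: ΔP = 64; V ≈ 6.4 × 64^0.655 ≈ 97.55 kt.
Difference ≈ 169.67 − 97.55 = 72.12 → 72 kt.

72 kt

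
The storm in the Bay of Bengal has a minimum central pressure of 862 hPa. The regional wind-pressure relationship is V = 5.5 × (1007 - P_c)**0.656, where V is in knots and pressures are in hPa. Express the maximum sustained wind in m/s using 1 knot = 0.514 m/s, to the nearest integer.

74 m/s

ΔP = 1007 − 862 = 145 hPa.
V ≈ 5.5 × 145^0.656 = 5.5 × 26.173 ≈ 143.953 kt.
143.953 × 0.514 ≈ 73.99 m/s → 74 m/s.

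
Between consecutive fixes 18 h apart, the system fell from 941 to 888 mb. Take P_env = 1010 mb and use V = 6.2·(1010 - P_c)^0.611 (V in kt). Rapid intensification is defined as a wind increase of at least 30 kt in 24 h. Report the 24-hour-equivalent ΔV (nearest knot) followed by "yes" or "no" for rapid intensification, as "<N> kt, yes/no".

46 kt, yes

V₁: ΔP = 69, V ≈ 6.2 × 69^0.611 ≈ 82.40 kt.
V₂: ΔP = 122, V ≈ 6.2 × 122^0.611 ≈ 116.72 kt.
ΔV over 18 h = 34.32 kt → 24 h equivalent = 34.32 × 24/18 ≈ 45.76 kt.
46 kt ≥ 30 kt ⇒ rapid intensification.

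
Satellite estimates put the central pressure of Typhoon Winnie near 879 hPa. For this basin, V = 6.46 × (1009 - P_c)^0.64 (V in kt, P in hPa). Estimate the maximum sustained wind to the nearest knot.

146 kt

ΔP = 1009 − 879 = 130 hPa.
130^0.64 ≈ 22.538.
V ≈ 6.46 × 22.538 ≈ 145.6 kt.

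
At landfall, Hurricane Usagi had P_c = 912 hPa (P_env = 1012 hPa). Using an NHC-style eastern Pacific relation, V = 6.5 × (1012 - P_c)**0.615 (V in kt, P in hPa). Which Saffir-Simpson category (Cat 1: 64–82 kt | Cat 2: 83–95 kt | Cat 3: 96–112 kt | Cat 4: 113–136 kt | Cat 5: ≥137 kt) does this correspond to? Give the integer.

3

ΔP = 1012 − 912 = 100 hPa.
V ≈ 6.5 × 100^0.615 = 6.5 × 16.98 ≈ 110 kt.
110 kt falls in the Category 3 band.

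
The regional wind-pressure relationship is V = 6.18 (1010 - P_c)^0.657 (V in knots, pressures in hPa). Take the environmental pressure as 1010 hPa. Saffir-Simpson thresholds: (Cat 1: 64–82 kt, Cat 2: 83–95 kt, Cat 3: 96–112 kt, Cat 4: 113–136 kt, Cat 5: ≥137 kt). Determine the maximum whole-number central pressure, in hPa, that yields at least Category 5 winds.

898 hPa

Category 5 begins at V = 137 kt.
Required ΔP = (137/6.18)^(1/0.657) = 22.168^1.522 ≈ 111.76 hPa.
P_c ≤ 1010 − 111.76 = 898.24, so the highest integer P_c is 898 hPa.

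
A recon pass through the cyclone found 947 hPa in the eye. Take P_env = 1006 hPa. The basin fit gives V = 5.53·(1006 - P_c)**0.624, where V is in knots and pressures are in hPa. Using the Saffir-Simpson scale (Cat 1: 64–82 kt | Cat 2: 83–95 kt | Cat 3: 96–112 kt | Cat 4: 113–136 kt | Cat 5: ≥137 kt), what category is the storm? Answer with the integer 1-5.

1

ΔP = 1006 − 947 = 59 hPa.
V ≈ 5.53 × 59^0.624 = 5.53 × 12.74 ≈ 70 kt.
70 kt falls in the Category 1 band.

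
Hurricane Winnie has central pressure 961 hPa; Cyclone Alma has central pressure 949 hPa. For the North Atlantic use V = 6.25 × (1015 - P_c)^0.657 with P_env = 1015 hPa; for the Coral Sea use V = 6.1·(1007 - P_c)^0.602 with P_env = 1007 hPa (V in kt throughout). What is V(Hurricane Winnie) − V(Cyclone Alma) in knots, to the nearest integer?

16 kt

Hurricane Winnie: ΔP = 54; V ≈ 6.25 × 54^0.657 ≈ 85.91 kt.
Cyclone Alma: ΔP = 58; V ≈ 6.1 × 58^0.602 ≈ 70.29 kt.
Difference ≈ 85.91 − 70.29 = 15.62 → 16 kt.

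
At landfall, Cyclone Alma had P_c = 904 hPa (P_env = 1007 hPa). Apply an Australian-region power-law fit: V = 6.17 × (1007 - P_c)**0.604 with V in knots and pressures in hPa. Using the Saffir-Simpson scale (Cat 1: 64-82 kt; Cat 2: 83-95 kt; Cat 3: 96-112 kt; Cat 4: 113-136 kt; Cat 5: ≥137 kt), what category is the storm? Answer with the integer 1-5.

3

ΔP = 1007 − 904 = 103 hPa.
V ≈ 6.17 × 103^0.604 = 6.17 × 16.43 ≈ 101 kt.
101 kt falls in the Category 3 band.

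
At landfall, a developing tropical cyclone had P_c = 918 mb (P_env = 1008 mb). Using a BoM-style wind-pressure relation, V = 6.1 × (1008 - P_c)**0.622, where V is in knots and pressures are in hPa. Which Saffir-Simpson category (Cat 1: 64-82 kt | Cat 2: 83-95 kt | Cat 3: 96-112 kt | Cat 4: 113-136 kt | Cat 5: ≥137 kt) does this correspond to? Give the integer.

3

ΔP = 1008 − 918 = 90 mb.
V ≈ 6.1 × 90^0.622 = 6.1 × 16.43 ≈ 100 kt.
100 kt falls in the Category 3 band.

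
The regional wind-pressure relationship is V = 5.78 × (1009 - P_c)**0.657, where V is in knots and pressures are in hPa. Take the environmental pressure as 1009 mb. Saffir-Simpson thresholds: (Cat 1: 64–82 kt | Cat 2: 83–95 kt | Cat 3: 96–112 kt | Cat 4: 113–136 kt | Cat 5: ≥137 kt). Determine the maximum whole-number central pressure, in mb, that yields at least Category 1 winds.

970 mb

Category 1 begins at V = 64 kt.
Required ΔP = (64/5.78)^(1/0.657) = 11.073^1.522 ≈ 38.85 mb.
P_c ≤ 1009 − 38.85 = 970.15, so the highest integer P_c is 970 mb.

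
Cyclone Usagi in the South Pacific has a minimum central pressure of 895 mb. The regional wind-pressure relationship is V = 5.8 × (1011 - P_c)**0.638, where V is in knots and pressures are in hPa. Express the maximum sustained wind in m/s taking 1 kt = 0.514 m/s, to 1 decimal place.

61.9 m/s

ΔP = 1011 − 895 = 116 mb.
V ≈ 5.8 × 116^0.638 = 5.8 × 20.755 ≈ 120.379 kt.
120.379 × 0.514 ≈ 61.88 m/s → 61.9 m/s.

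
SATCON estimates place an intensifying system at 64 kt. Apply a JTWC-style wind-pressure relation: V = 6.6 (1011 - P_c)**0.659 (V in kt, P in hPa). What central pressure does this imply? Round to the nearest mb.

ΔP = (V / 6.6)^(1/0.659) = (64/6.6)^1.517.
64/6.6 = 9.697; 9.697^1.517 ≈ 31.42 mb.
P_c = 1011 − 31.42 = 979.58 ≈ 980 mb.

980 mb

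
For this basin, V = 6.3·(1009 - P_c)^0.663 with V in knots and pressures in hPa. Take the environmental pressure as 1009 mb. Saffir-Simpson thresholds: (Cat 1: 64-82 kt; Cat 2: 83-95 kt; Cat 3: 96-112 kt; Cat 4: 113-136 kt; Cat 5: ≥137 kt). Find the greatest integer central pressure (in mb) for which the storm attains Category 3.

948 mb

Category 3 begins at V = 96 kt.
Required ΔP = (96/6.3)^(1/0.663) = 15.238^1.508 ≈ 60.84 mb.
P_c ≤ 1009 − 60.84 = 948.16, so the highest integer P_c is 948 mb.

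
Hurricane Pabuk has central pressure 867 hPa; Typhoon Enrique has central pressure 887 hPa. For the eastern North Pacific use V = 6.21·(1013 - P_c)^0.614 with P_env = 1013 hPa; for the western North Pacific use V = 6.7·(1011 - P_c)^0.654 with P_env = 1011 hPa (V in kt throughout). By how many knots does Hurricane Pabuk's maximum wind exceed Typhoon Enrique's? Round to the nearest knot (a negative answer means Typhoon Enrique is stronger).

-24 kt

Hurricane Pabuk: ΔP = 146; V ≈ 6.21 × 146^0.614 ≈ 132.44 kt.
Typhoon Enrique: ΔP = 124; V ≈ 6.7 × 124^0.654 ≈ 156.74 kt.
Difference ≈ 132.44 − 156.74 = -24.30 → -24 kt.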